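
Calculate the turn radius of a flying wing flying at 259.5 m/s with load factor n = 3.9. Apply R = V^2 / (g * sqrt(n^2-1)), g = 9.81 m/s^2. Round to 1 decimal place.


Step 1: V^2 = 259.5^2 = 67340.25
Step 2: n^2 - 1 = 3.9^2 - 1 = 14.21
Step 3: sqrt(14.21) = 3.769615
Step 4: R = 67340.25 / (9.81 * 3.769615) = 1821.0 m

1821.0


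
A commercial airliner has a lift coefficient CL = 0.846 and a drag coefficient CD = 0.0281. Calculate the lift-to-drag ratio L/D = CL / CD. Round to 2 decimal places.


Step 1: L/D = CL / CD = 0.846 / 0.0281
Step 2: L/D = 30.11

30.11


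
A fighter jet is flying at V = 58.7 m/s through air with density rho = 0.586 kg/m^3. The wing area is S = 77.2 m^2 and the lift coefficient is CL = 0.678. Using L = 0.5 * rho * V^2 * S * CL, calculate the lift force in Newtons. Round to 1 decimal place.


Step 1: Calculate dynamic pressure q = 0.5 * 0.586 * 58.7^2 = 0.5 * 0.586 * 3445.69 = 1009.5872 Pa
Step 2: Multiply by wing area and lift coefficient: L = 1009.5872 * 77.2 * 0.678
Step 3: L = 77940.1295 * 0.678 = 52843.4 N

52843.4


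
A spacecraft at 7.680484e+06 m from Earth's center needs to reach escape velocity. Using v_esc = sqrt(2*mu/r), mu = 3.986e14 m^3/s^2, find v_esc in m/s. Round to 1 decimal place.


Step 1: 2*mu/r = 2 * 3.986e14 / 7.680484e+06 = 103795542.0518
Step 2: v_esc = sqrt(103795542.0518) = 10188.0 m/s

10188.0


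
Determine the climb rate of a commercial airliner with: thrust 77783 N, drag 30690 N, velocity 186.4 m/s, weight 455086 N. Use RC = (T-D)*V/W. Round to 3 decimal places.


Step 1: Excess thrust = T - D = 77783 - 30690 = 47093 N
Step 2: Excess power = 47093 * 186.4 = 8778135.2 W
Step 3: RC = 8778135.2 / 455086 = 19.289 m/s

19.289


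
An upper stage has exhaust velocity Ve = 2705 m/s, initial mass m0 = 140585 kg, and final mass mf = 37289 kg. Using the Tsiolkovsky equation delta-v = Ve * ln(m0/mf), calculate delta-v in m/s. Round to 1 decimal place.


Step 1: Mass ratio m0/mf = 140585 / 37289 = 3.770147
Step 2: ln(3.770147) = 1.327114
Step 3: delta-v = 2705 * 1.327114 = 3589.8 m/s

3589.8


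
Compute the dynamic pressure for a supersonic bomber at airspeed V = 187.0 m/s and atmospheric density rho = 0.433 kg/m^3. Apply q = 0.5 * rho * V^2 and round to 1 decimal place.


Step 1: V^2 = 187.0^2 = 34969.0
Step 2: q = 0.5 * 0.433 * 34969.0
Step 3: q = 7570.8 Pa

7570.8


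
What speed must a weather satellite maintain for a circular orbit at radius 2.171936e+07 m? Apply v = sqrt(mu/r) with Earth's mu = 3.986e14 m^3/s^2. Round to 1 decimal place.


Step 1: mu / r = 3.986e14 / 2.171936e+07 = 18352290.3069
Step 2: v = sqrt(18352290.3069) = 4284.0 m/s

4284.0


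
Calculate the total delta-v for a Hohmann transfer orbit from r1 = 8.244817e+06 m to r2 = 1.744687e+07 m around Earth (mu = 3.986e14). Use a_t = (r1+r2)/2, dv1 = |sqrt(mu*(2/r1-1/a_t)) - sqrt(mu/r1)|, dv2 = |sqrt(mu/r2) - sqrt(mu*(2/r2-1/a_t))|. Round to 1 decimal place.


Step 1: Transfer semi-major axis a_t = (8.244817e+06 + 1.744687e+07) / 2 = 1.284584e+07 m
Step 2: v1 (circular at r1) = sqrt(mu/r1) = 6953.09 m/s
Step 3: v_t1 = sqrt(mu*(2/r1 - 1/a_t)) = 8103.18 m/s
Step 4: dv1 = |8103.18 - 6953.09| = 1150.09 m/s
Step 5: v2 (circular at r2) = 4779.8 m/s, v_t2 = 3829.3 m/s
Step 6: dv2 = |4779.8 - 3829.3| = 950.5 m/s
Step 7: Total delta-v = 1150.09 + 950.5 = 2100.6 m/s

2100.6


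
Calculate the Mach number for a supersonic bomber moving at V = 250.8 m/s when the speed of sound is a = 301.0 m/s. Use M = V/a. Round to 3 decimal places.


Step 1: M = V / a = 250.8 / 301.0
Step 2: M = 0.833

0.833


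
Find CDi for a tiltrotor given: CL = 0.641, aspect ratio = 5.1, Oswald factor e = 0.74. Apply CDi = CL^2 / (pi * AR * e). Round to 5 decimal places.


Step 1: CL^2 = 0.641^2 = 0.410881
Step 2: pi * AR * e = 3.14159 * 5.1 * 0.74 = 11.856371
Step 3: CDi = 0.410881 / 11.856371 = 0.03465

0.03465


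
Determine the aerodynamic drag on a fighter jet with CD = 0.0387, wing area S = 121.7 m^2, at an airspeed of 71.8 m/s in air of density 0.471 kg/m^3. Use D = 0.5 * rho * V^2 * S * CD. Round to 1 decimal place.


Step 1: Dynamic pressure q = 0.5 * 0.471 * 71.8^2 = 1214.059 Pa
Step 2: Drag D = q * S * CD = 1214.059 * 121.7 * 0.0387
Step 3: D = 5718.0 N

5718.0


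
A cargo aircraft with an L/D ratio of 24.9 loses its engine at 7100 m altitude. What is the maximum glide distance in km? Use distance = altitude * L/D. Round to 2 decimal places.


Step 1: Glide distance = altitude * L/D = 7100 * 24.9 = 176790.0 m
Step 2: Convert to km: 176790.0 / 1000 = 176.79 km

176.79


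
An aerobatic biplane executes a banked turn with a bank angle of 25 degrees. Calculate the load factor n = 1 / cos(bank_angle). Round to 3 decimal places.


Step 1: Convert 25 degrees to radians = 0.436332
Step 2: cos(25 deg) = 0.906308
Step 3: n = 1 / 0.906308 = 1.103

1.103


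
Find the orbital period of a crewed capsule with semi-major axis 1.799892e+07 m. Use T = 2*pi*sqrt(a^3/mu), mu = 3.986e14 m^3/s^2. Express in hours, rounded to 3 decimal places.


Step 1: a^3 / mu = 5.830950e+21 / 3.986e14 = 1.462858e+07
Step 2: sqrt(1.462858e+07) = 3824.7321 s
Step 3: T = 2*pi * 3824.7321 = 24031.5 s
Step 4: T in hours = 24031.5 / 3600 = 6.675 hours

6.675


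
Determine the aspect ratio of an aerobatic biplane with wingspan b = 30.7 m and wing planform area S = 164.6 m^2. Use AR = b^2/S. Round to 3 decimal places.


Step 1: b^2 = 30.7^2 = 942.49
Step 2: AR = 942.49 / 164.6 = 5.726

5.726


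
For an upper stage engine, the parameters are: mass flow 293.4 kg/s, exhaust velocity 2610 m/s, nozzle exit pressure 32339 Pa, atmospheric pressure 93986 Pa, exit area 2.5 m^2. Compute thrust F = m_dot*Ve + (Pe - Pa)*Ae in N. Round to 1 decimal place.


Step 1: Momentum thrust = m_dot * Ve = 293.4 * 2610 = 765774.0 N
Step 2: Pressure thrust = (Pe - Pa) * Ae = (32339 - 93986) * 2.5 = -154117.5 N
Step 3: Total thrust F = 765774.0 + -154117.5 = 611656.5 N

611656.5


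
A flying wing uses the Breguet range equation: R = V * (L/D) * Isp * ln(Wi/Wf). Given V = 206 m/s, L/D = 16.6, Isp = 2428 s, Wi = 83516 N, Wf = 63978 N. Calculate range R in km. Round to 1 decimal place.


Step 1: Coefficient = V * (L/D) * Isp = 206 * 16.6 * 2428 = 8302788.8 m
Step 2: Wi/Wf = 83516 / 63978 = 1.305386
Step 3: ln(1.305386) = 0.266499
Step 4: R = 8302788.8 * 0.266499 = 2212684.5 m = 2212.7 km

2212.7


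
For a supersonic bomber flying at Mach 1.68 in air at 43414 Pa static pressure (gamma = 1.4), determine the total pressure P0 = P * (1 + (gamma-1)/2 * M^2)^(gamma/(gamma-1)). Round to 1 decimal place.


Step 1: (gamma-1)/2 * M^2 = 0.2 * 2.8224 = 0.56448
Step 2: 1 + 0.56448 = 1.56448
Step 3: Exponent gamma/(gamma-1) = 3.5
Step 4: P0 = 43414 * 1.56448^3.5 = 207933.7 Pa

207933.7


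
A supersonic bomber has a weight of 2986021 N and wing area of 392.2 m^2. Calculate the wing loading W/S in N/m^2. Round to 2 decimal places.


Step 1: Wing loading = W / S = 2986021 / 392.2
Step 2: Wing loading = 7613.52 N/m^2

7613.52


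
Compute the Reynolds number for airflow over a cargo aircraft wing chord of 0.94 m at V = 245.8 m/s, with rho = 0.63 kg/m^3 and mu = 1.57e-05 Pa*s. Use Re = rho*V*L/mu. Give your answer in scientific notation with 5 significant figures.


Step 1: Numerator = rho * V * L = 0.63 * 245.8 * 0.94 = 145.56276
Step 2: Re = 145.56276 / 1.57e-05
Step 3: Re = 9.2715e+06

9.2715e+06


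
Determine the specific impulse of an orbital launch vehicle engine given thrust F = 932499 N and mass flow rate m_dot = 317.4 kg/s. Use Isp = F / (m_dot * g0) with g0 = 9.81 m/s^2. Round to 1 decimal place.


Step 1: m_dot * g0 = 317.4 * 9.81 = 3113.69
Step 2: Isp = 932499 / 3113.69 = 299.5 s

299.5


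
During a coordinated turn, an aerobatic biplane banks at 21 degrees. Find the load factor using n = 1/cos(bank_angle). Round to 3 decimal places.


Step 1: Convert 21 degrees to radians = 0.366519
Step 2: cos(21 deg) = 0.93358
Step 3: n = 1 / 0.93358 = 1.071

1.071


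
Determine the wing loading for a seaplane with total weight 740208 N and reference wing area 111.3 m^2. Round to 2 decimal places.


Step 1: Wing loading = W / S = 740208 / 111.3
Step 2: Wing loading = 6650.57 N/m^2

6650.57


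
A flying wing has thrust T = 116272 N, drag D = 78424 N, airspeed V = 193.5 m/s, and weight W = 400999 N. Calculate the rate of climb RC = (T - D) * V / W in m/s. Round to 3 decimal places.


Step 1: Excess thrust = T - D = 116272 - 78424 = 37848 N
Step 2: Excess power = 37848 * 193.5 = 7323588.0 W
Step 3: RC = 7323588.0 / 400999 = 18.263 m/s

18.263


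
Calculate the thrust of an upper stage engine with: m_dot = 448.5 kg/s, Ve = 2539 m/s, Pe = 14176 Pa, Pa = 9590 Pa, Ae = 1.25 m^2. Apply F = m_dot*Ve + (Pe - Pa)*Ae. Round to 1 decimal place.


Step 1: Momentum thrust = m_dot * Ve = 448.5 * 2539 = 1138741.5 N
Step 2: Pressure thrust = (Pe - Pa) * Ae = (14176 - 9590) * 1.25 = 5732.50 N
Step 3: Total thrust F = 1138741.5 + 5732.50 = 1144474.0 N

1144474.0


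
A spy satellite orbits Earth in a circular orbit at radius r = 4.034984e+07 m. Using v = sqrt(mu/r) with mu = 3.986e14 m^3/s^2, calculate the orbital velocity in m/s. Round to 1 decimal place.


Step 1: mu / r = 3.986e14 / 4.034984e+07 = 9878601.7491
Step 2: v = sqrt(9878601.7491) = 3143.0 m/s

3143.0


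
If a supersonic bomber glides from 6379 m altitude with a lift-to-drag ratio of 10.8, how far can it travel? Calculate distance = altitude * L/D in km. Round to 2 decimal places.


Step 1: Glide distance = altitude * L/D = 6379 * 10.8 = 68893.2 m
Step 2: Convert to km: 68893.2 / 1000 = 68.89 km

68.89


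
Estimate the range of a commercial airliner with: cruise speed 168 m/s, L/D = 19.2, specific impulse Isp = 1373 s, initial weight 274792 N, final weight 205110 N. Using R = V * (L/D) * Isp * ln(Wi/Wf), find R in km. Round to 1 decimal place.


Step 1: Coefficient = V * (L/D) * Isp = 168 * 19.2 * 1373 = 4428748.8 m
Step 2: Wi/Wf = 274792 / 205110 = 1.33973
Step 3: ln(1.33973) = 0.292468
Step 4: R = 4428748.8 * 0.292468 = 1295267.4 m = 1295.3 km

1295.3


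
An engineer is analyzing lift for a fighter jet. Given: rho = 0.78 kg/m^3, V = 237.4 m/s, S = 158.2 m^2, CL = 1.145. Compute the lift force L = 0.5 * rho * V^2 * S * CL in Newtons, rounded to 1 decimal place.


Step 1: Calculate dynamic pressure q = 0.5 * 0.78 * 237.4^2 = 0.5 * 0.78 * 56358.76 = 21979.9164 Pa
Step 2: Multiply by wing area and lift coefficient: L = 21979.9164 * 158.2 * 1.145
Step 3: L = 3477222.7745 * 1.145 = 3981420.1 N

3981420.1


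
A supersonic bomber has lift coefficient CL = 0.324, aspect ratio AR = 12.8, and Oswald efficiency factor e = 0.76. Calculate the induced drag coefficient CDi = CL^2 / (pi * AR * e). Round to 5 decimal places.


Step 1: CL^2 = 0.324^2 = 0.104976
Step 2: pi * AR * e = 3.14159 * 12.8 * 0.76 = 30.561413
Step 3: CDi = 0.104976 / 30.561413 = 0.00343

0.00343


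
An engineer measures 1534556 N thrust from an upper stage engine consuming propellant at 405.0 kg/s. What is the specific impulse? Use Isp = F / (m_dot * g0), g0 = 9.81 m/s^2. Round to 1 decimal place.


Step 1: m_dot * g0 = 405.0 * 9.81 = 3973.05
Step 2: Isp = 1534556 / 3973.05 = 386.2 s

386.2


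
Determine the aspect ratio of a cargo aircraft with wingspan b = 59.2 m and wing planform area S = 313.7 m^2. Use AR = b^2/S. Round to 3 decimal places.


Step 1: b^2 = 59.2^2 = 3504.64
Step 2: AR = 3504.64 / 313.7 = 11.172

11.172


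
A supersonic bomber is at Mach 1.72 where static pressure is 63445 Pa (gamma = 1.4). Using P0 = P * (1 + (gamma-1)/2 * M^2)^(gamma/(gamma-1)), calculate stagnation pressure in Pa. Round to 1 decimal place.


Step 1: (gamma-1)/2 * M^2 = 0.2 * 2.9584 = 0.59168
Step 2: 1 + 0.59168 = 1.59168
Step 3: Exponent gamma/(gamma-1) = 3.5
Step 4: P0 = 63445 * 1.59168^3.5 = 322769.6 Pa

322769.6


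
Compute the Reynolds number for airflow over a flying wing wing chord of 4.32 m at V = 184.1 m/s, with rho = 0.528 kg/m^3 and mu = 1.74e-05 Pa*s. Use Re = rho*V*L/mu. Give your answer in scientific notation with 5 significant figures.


Step 1: Numerator = rho * V * L = 0.528 * 184.1 * 4.32 = 419.924736
Step 2: Re = 419.924736 / 1.74e-05
Step 3: Re = 2.4134e+07

2.4134e+07


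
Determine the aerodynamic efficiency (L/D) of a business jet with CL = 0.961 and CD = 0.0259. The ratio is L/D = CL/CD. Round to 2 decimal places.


Step 1: L/D = CL / CD = 0.961 / 0.0259
Step 2: L/D = 37.10

37.10


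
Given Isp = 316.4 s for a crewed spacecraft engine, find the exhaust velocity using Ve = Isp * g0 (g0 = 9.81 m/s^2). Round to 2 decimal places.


Step 1: Ve = Isp * g0 = 316.4 * 9.81
Step 2: Ve = 3103.88 m/s

3103.88


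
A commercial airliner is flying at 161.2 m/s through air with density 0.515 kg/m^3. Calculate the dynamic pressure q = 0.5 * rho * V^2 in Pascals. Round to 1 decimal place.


Step 1: V^2 = 161.2^2 = 25985.44
Step 2: q = 0.5 * 0.515 * 25985.44
Step 3: q = 6691.3 Pa

6691.3


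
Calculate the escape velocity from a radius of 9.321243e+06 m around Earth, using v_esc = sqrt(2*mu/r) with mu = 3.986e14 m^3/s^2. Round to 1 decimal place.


Step 1: 2*mu/r = 2 * 3.986e14 / 9.321243e+06 = 85525074.2846
Step 2: v_esc = sqrt(85525074.2846) = 9248.0 m/s

9248.0


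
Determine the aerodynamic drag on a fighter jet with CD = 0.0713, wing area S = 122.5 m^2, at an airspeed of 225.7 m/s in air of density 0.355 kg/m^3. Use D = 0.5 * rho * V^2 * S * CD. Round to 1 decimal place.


Step 1: Dynamic pressure q = 0.5 * 0.355 * 225.7^2 = 9041.937 Pa
Step 2: Drag D = q * S * CD = 9041.937 * 122.5 * 0.0713
Step 3: D = 78974.5 N

78974.5


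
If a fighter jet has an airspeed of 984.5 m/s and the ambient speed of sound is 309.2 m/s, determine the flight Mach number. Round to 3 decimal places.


Step 1: M = V / a = 984.5 / 309.2
Step 2: M = 3.184

3.184


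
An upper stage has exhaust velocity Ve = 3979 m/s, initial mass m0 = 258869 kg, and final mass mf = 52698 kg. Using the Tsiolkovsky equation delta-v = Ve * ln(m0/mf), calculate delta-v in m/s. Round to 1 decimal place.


Step 1: Mass ratio m0/mf = 258869 / 52698 = 4.912312
Step 2: ln(4.912312) = 1.591745
Step 3: delta-v = 3979 * 1.591745 = 6333.6 m/s

6333.6


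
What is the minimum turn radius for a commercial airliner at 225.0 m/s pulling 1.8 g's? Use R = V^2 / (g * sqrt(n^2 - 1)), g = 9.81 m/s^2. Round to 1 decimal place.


Step 1: V^2 = 225.0^2 = 50625.0
Step 2: n^2 - 1 = 1.8^2 - 1 = 2.24
Step 3: sqrt(2.24) = 1.496663
Step 4: R = 50625.0 / (9.81 * 1.496663) = 3448.0 m

3448.0


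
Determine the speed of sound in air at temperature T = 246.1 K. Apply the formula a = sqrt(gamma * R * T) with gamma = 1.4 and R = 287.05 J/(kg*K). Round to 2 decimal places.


Step 1: gamma * R * T = 1.4 * 287.05 * 246.1 = 98900.207
Step 2: a = sqrt(98900.207) = 314.48 m/s

314.48


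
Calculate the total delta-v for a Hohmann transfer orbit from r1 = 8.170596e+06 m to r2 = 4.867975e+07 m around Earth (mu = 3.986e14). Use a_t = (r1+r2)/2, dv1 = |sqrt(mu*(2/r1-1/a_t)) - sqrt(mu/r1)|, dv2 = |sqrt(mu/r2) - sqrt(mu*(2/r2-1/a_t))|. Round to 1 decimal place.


Step 1: Transfer semi-major axis a_t = (8.170596e+06 + 4.867975e+07) / 2 = 2.842517e+07 m
Step 2: v1 (circular at r1) = sqrt(mu/r1) = 6984.6 m/s
Step 3: v_t1 = sqrt(mu*(2/r1 - 1/a_t)) = 9140.38 m/s
Step 4: dv1 = |9140.38 - 6984.6| = 2155.78 m/s
Step 5: v2 (circular at r2) = 2861.5 m/s, v_t2 = 1534.16 m/s
Step 6: dv2 = |2861.5 - 1534.16| = 1327.35 m/s
Step 7: Total delta-v = 2155.78 + 1327.35 = 3483.1 m/s

3483.1


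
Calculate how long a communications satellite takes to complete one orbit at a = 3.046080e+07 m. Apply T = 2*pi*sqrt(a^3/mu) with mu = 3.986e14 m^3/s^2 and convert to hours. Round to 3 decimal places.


Step 1: a^3 / mu = 2.826337e+22 / 3.986e14 = 7.090659e+07
Step 2: sqrt(7.090659e+07) = 8420.6053 s
Step 3: T = 2*pi * 8420.6053 = 52908.22 s
Step 4: T in hours = 52908.22 / 3600 = 14.697 hours

14.697


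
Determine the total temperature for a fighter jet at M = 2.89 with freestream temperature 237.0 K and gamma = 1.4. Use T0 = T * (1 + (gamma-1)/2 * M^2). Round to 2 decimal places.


Step 1: (gamma-1)/2 = 0.2
Step 2: M^2 = 8.3521
Step 3: 1 + 0.2 * 8.3521 = 2.67042
Step 4: T0 = 237.0 * 2.67042 = 632.89 K

632.89


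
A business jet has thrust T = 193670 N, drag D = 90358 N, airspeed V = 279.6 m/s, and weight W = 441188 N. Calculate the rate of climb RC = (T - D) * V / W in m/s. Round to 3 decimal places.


Step 1: Excess thrust = T - D = 193670 - 90358 = 103312 N
Step 2: Excess power = 103312 * 279.6 = 28886035.2 W
Step 3: RC = 28886035.2 / 441188 = 65.473 m/s

65.473


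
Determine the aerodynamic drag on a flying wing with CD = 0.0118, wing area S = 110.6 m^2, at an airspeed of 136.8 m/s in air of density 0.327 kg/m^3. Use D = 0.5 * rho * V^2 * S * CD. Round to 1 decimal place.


Step 1: Dynamic pressure q = 0.5 * 0.327 * 136.8^2 = 3059.7782 Pa
Step 2: Drag D = q * S * CD = 3059.7782 * 110.6 * 0.0118
Step 3: D = 3993.3 N

3993.3


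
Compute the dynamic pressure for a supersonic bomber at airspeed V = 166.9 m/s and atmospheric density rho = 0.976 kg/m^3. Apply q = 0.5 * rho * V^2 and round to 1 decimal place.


Step 1: V^2 = 166.9^2 = 27855.61
Step 2: q = 0.5 * 0.976 * 27855.61
Step 3: q = 13593.5 Pa

13593.5


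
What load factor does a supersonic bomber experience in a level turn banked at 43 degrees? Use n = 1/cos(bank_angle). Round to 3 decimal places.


Step 1: Convert 43 degrees to radians = 0.750492
Step 2: cos(43 deg) = 0.731354
Step 3: n = 1 / 0.731354 = 1.367

1.367


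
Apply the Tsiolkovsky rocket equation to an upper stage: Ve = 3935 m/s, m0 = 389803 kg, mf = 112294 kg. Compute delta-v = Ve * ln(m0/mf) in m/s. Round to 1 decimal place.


Step 1: Mass ratio m0/mf = 389803 / 112294 = 3.471272
Step 2: ln(3.471272) = 1.244521
Step 3: delta-v = 3935 * 1.244521 = 4897.2 m/s

4897.2


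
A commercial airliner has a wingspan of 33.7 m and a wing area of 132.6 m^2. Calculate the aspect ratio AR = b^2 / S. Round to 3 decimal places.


Step 1: b^2 = 33.7^2 = 1135.69
Step 2: AR = 1135.69 / 132.6 = 8.565

8.565


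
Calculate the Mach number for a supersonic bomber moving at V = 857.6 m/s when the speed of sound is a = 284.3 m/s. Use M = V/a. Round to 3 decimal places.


Step 1: M = V / a = 857.6 / 284.3
Step 2: M = 3.017

3.017


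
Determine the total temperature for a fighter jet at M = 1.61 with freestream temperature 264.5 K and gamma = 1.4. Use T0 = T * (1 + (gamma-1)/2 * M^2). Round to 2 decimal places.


Step 1: (gamma-1)/2 = 0.2
Step 2: M^2 = 2.5921
Step 3: 1 + 0.2 * 2.5921 = 1.51842
Step 4: T0 = 264.5 * 1.51842 = 401.62 K

401.62


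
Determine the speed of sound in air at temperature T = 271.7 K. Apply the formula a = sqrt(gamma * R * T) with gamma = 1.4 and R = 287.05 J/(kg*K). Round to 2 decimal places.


Step 1: gamma * R * T = 1.4 * 287.05 * 271.7 = 109188.079
Step 2: a = sqrt(109188.079) = 330.44 m/s

330.44


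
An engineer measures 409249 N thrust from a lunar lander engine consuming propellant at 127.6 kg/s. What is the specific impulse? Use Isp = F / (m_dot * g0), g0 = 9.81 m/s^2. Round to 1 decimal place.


Step 1: m_dot * g0 = 127.6 * 9.81 = 1251.76
Step 2: Isp = 409249 / 1251.76 = 326.9 s

326.9


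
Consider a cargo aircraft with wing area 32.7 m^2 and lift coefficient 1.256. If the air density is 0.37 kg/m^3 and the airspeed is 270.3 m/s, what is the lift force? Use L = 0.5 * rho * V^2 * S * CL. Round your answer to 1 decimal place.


Step 1: Calculate dynamic pressure q = 0.5 * 0.37 * 270.3^2 = 0.5 * 0.37 * 73062.09 = 13516.4867 Pa
Step 2: Multiply by wing area and lift coefficient: L = 13516.4867 * 32.7 * 1.256
Step 3: L = 441989.1135 * 1.256 = 555138.3 N

555138.3


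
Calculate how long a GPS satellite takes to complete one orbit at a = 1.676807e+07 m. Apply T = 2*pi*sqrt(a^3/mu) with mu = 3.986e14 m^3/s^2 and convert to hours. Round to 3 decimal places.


Step 1: a^3 / mu = 4.714648e+21 / 3.986e14 = 1.182802e+07
Step 2: sqrt(1.182802e+07) = 3439.1884 s
Step 3: T = 2*pi * 3439.1884 = 21609.06 s
Step 4: T in hours = 21609.06 / 3600 = 6.003 hours

6.003


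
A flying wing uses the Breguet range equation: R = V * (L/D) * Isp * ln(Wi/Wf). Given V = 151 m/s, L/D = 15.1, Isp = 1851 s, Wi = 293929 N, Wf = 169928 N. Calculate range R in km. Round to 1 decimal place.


Step 1: Coefficient = V * (L/D) * Isp = 151 * 15.1 * 1851 = 4220465.1 m
Step 2: Wi/Wf = 293929 / 169928 = 1.729727
Step 3: ln(1.729727) = 0.547963
Step 4: R = 4220465.1 * 0.547963 = 2312660.5 m = 2312.7 km

2312.7


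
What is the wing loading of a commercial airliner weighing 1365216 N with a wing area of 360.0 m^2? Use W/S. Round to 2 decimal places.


Step 1: Wing loading = W / S = 1365216 / 360.0
Step 2: Wing loading = 3792.27 N/m^2

3792.27


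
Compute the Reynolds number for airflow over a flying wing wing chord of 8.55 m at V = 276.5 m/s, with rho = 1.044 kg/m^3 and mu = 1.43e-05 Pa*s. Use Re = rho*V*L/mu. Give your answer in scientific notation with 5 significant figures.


Step 1: Numerator = rho * V * L = 1.044 * 276.5 * 8.55 = 2468.0943
Step 2: Re = 2468.0943 / 1.43e-05
Step 3: Re = 1.7259e+08

1.7259e+08


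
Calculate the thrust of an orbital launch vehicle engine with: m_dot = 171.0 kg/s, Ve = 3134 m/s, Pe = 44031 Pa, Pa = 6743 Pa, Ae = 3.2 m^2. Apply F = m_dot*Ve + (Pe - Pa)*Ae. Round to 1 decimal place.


Step 1: Momentum thrust = m_dot * Ve = 171.0 * 3134 = 535914.0 N
Step 2: Pressure thrust = (Pe - Pa) * Ae = (44031 - 6743) * 3.2 = 119321.6 N
Step 3: Total thrust F = 535914.0 + 119321.6 = 655235.6 N

655235.6


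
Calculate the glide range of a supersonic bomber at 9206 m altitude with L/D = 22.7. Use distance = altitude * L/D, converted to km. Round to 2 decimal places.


Step 1: Glide distance = altitude * L/D = 9206 * 22.7 = 208976.2 m
Step 2: Convert to km: 208976.2 / 1000 = 208.98 km

208.98


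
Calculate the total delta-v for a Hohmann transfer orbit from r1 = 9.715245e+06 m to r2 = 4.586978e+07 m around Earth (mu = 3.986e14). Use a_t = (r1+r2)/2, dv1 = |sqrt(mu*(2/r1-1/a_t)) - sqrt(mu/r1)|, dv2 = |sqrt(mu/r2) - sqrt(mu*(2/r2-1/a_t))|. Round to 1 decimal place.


Step 1: Transfer semi-major axis a_t = (9.715245e+06 + 4.586978e+07) / 2 = 2.779251e+07 m
Step 2: v1 (circular at r1) = sqrt(mu/r1) = 6405.33 m/s
Step 3: v_t1 = sqrt(mu*(2/r1 - 1/a_t)) = 8228.89 m/s
Step 4: dv1 = |8228.89 - 6405.33| = 1823.55 m/s
Step 5: v2 (circular at r2) = 2947.85 m/s, v_t2 = 1742.88 m/s
Step 6: dv2 = |2947.85 - 1742.88| = 1204.97 m/s
Step 7: Total delta-v = 1823.55 + 1204.97 = 3028.5 m/s

3028.5


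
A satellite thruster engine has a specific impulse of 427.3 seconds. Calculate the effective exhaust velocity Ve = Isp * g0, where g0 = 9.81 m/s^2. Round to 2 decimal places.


Step 1: Ve = Isp * g0 = 427.3 * 9.81
Step 2: Ve = 4191.81 m/s

4191.81


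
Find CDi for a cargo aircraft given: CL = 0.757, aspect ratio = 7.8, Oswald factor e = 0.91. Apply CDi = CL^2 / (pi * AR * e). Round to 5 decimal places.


Step 1: CL^2 = 0.757^2 = 0.573049
Step 2: pi * AR * e = 3.14159 * 7.8 * 0.91 = 22.299025
Step 3: CDi = 0.573049 / 22.299025 = 0.02570

0.02570


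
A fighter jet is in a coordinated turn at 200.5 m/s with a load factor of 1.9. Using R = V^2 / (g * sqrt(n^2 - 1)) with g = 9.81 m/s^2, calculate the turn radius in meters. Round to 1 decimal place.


Step 1: V^2 = 200.5^2 = 40200.25
Step 2: n^2 - 1 = 1.9^2 - 1 = 2.61
Step 3: sqrt(2.61) = 1.615549
Step 4: R = 40200.25 / (9.81 * 1.615549) = 2536.5 m

2536.5


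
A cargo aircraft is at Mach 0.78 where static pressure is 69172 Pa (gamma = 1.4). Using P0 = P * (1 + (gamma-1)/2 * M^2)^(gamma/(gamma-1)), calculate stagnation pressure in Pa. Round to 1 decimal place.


Step 1: (gamma-1)/2 * M^2 = 0.2 * 0.6084 = 0.12168
Step 2: 1 + 0.12168 = 1.12168
Step 3: Exponent gamma/(gamma-1) = 3.5
Step 4: P0 = 69172 * 1.12168^3.5 = 103388.4 Pa

103388.4


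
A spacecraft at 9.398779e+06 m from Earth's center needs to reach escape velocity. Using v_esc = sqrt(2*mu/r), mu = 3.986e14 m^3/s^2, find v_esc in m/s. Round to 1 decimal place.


Step 1: 2*mu/r = 2 * 3.986e14 / 9.398779e+06 = 84819528.1536
Step 2: v_esc = sqrt(84819528.1536) = 9209.8 m/s

9209.8


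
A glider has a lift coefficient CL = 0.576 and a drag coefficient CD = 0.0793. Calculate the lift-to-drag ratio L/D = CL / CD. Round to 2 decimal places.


Step 1: L/D = CL / CD = 0.576 / 0.0793
Step 2: L/D = 7.26

7.26


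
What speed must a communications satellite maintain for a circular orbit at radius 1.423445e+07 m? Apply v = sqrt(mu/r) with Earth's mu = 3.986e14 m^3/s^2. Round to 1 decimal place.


Step 1: mu / r = 3.986e14 / 1.423445e+07 = 28002486.9243
Step 2: v = sqrt(28002486.9243) = 5291.7 m/s

5291.7


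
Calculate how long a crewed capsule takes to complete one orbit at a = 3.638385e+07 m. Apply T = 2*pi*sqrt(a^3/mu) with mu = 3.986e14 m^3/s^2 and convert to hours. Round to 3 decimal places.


Step 1: a^3 / mu = 4.816438e+22 / 3.986e14 = 1.208339e+08
Step 2: sqrt(1.208339e+08) = 10992.4458 s
Step 3: T = 2*pi * 10992.4458 = 69067.57 s
Step 4: T in hours = 69067.57 / 3600 = 19.185 hours

19.185


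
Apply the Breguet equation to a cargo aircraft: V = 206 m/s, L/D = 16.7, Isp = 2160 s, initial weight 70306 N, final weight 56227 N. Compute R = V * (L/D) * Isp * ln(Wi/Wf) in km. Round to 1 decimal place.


Step 1: Coefficient = V * (L/D) * Isp = 206 * 16.7 * 2160 = 7430832.0 m
Step 2: Wi/Wf = 70306 / 56227 = 1.250396
Step 3: ln(1.250396) = 0.22346
Step 4: R = 7430832.0 * 0.22346 = 1660494.3 m = 1660.5 km

1660.5


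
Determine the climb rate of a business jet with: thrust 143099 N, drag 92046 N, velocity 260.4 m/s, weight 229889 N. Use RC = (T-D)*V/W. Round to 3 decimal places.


Step 1: Excess thrust = T - D = 143099 - 92046 = 51053 N
Step 2: Excess power = 51053 * 260.4 = 13294201.2 W
Step 3: RC = 13294201.2 / 229889 = 57.829 m/s

57.829


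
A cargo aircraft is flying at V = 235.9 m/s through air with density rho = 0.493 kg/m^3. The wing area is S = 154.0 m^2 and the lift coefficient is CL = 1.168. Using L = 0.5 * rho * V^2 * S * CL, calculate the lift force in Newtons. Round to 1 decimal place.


Step 1: Calculate dynamic pressure q = 0.5 * 0.493 * 235.9^2 = 0.5 * 0.493 * 55648.81 = 13717.4317 Pa
Step 2: Multiply by wing area and lift coefficient: L = 13717.4317 * 154.0 * 1.168
Step 3: L = 2112484.4764 * 1.168 = 2467381.9 N

2467381.9


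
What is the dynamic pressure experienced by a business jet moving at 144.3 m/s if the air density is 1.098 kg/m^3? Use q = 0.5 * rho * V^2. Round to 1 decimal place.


Step 1: V^2 = 144.3^2 = 20822.49
Step 2: q = 0.5 * 1.098 * 20822.49
Step 3: q = 11431.5 Pa

11431.5


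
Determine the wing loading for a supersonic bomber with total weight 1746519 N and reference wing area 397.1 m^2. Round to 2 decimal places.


Step 1: Wing loading = W / S = 1746519 / 397.1
Step 2: Wing loading = 4398.18 N/m^2

4398.18


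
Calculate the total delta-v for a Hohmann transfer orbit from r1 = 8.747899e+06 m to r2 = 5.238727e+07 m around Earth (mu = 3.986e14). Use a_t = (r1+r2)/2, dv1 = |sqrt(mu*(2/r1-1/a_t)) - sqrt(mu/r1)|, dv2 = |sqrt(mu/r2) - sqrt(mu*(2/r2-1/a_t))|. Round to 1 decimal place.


Step 1: Transfer semi-major axis a_t = (8.747899e+06 + 5.238727e+07) / 2 = 3.056758e+07 m
Step 2: v1 (circular at r1) = sqrt(mu/r1) = 6750.2 m/s
Step 3: v_t1 = sqrt(mu*(2/r1 - 1/a_t)) = 8836.88 m/s
Step 4: dv1 = |8836.88 - 6750.2| = 2086.68 m/s
Step 5: v2 (circular at r2) = 2758.39 m/s, v_t2 = 1475.63 m/s
Step 6: dv2 = |2758.39 - 1475.63| = 1282.76 m/s
Step 7: Total delta-v = 2086.68 + 1282.76 = 3369.4 m/s

3369.4


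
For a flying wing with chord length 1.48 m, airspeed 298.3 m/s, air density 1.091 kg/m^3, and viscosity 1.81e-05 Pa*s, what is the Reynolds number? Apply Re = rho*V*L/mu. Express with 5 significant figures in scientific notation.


Step 1: Numerator = rho * V * L = 1.091 * 298.3 * 1.48 = 481.659044
Step 2: Re = 481.659044 / 1.81e-05
Step 3: Re = 2.6611e+07

2.6611e+07


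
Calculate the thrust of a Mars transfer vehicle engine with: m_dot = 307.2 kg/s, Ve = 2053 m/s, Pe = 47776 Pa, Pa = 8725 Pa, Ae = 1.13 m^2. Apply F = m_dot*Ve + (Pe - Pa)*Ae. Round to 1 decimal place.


Step 1: Momentum thrust = m_dot * Ve = 307.2 * 2053 = 630681.6 N
Step 2: Pressure thrust = (Pe - Pa) * Ae = (47776 - 8725) * 1.13 = 44127.63 N
Step 3: Total thrust F = 630681.6 + 44127.63 = 674809.2 N

674809.2


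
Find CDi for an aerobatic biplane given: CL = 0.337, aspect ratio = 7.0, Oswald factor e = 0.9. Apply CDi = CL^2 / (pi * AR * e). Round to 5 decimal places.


Step 1: CL^2 = 0.337^2 = 0.113569
Step 2: pi * AR * e = 3.14159 * 7.0 * 0.9 = 19.792034
Step 3: CDi = 0.113569 / 19.792034 = 0.00574

0.00574


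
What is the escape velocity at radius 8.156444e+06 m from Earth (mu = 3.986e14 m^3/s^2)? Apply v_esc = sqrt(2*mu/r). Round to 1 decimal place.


Step 1: 2*mu/r = 2 * 3.986e14 / 8.156444e+06 = 97738671.4112
Step 2: v_esc = sqrt(97738671.4112) = 9886.3 m/s

9886.3


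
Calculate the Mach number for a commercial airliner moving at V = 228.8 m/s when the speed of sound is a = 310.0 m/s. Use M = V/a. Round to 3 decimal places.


Step 1: M = V / a = 228.8 / 310.0
Step 2: M = 0.738

0.738


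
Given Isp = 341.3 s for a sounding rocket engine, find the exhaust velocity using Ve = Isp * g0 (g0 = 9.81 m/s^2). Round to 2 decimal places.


Step 1: Ve = Isp * g0 = 341.3 * 9.81
Step 2: Ve = 3348.15 m/s

3348.15


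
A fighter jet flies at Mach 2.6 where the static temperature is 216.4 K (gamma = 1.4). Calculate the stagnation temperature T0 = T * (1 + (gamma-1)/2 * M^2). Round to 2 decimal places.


Step 1: (gamma-1)/2 = 0.2
Step 2: M^2 = 6.76
Step 3: 1 + 0.2 * 6.76 = 2.352
Step 4: T0 = 216.4 * 2.352 = 508.97 K

508.97


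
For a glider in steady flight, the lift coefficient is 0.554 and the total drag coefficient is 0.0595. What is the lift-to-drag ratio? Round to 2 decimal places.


Step 1: L/D = CL / CD = 0.554 / 0.0595
Step 2: L/D = 9.31

9.31


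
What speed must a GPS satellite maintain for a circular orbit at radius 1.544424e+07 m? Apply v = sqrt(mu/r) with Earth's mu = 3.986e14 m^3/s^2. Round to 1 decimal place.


Step 1: mu / r = 3.986e14 / 1.544424e+07 = 25808974.7375
Step 2: v = sqrt(25808974.7375) = 5080.3 m/s

5080.3


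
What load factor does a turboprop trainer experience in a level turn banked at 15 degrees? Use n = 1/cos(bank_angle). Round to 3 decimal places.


Step 1: Convert 15 degrees to radians = 0.261799
Step 2: cos(15 deg) = 0.965926
Step 3: n = 1 / 0.965926 = 1.035

1.035


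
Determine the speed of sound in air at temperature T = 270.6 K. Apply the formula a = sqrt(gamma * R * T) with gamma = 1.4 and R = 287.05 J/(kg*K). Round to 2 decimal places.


Step 1: gamma * R * T = 1.4 * 287.05 * 270.6 = 108746.022
Step 2: a = sqrt(108746.022) = 329.77 m/s

329.77


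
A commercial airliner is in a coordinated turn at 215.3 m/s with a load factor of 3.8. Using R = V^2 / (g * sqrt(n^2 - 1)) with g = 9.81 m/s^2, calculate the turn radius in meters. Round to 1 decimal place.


Step 1: V^2 = 215.3^2 = 46354.09
Step 2: n^2 - 1 = 3.8^2 - 1 = 13.44
Step 3: sqrt(13.44) = 3.666061
Step 4: R = 46354.09 / (9.81 * 3.666061) = 1288.9 m

1288.9


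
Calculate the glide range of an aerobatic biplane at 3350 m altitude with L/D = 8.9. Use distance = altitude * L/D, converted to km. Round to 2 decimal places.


Step 1: Glide distance = altitude * L/D = 3350 * 8.9 = 29815.0 m
Step 2: Convert to km: 29815.0 / 1000 = 29.82 km

29.82


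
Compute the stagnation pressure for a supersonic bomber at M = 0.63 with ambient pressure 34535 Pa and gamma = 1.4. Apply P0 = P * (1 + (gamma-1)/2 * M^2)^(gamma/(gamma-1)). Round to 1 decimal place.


Step 1: (gamma-1)/2 * M^2 = 0.2 * 0.3969 = 0.07938
Step 2: 1 + 0.07938 = 1.07938
Step 3: Exponent gamma/(gamma-1) = 3.5
Step 4: P0 = 34535 * 1.07938^3.5 = 45120.1 Pa

45120.1


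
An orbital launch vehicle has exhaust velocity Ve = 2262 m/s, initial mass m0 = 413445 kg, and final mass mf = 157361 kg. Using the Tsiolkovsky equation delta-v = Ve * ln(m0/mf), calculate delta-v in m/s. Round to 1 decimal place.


Step 1: Mass ratio m0/mf = 413445 / 157361 = 2.627366
Step 2: ln(2.627366) = 0.965982
Step 3: delta-v = 2262 * 0.965982 = 2185.1 m/s

2185.1


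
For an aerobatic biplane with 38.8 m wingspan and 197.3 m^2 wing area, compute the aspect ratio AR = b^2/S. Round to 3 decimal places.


Step 1: b^2 = 38.8^2 = 1505.44
Step 2: AR = 1505.44 / 197.3 = 7.630

7.630


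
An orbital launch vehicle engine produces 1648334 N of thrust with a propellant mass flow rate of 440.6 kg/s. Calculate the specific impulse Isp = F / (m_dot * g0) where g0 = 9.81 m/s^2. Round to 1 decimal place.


Step 1: m_dot * g0 = 440.6 * 9.81 = 4322.29
Step 2: Isp = 1648334 / 4322.29 = 381.4 s

381.4


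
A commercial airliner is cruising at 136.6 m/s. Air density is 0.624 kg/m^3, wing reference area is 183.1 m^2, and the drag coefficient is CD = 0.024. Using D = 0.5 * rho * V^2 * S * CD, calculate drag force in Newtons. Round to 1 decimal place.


Step 1: Dynamic pressure q = 0.5 * 0.624 * 136.6^2 = 5821.7827 Pa
Step 2: Drag D = q * S * CD = 5821.7827 * 183.1 * 0.024
Step 3: D = 25583.2 N

25583.2


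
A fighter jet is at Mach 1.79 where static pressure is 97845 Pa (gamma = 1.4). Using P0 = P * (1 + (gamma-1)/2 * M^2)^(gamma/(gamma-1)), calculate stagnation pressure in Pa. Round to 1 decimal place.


Step 1: (gamma-1)/2 * M^2 = 0.2 * 3.2041 = 0.64082
Step 2: 1 + 0.64082 = 1.64082
Step 3: Exponent gamma/(gamma-1) = 3.5
Step 4: P0 = 97845 * 1.64082^3.5 = 553671.2 Pa

553671.2


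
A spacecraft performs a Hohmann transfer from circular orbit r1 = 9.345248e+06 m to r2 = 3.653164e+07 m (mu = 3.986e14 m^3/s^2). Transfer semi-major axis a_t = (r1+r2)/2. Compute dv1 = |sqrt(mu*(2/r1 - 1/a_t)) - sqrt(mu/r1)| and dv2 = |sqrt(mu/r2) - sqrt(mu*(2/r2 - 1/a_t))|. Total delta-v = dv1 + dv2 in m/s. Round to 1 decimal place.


Step 1: Transfer semi-major axis a_t = (9.345248e+06 + 3.653164e+07) / 2 = 2.293844e+07 m
Step 2: v1 (circular at r1) = sqrt(mu/r1) = 6530.9 m/s
Step 3: v_t1 = sqrt(mu*(2/r1 - 1/a_t)) = 8241.87 m/s
Step 4: dv1 = |8241.87 - 6530.9| = 1710.97 m/s
Step 5: v2 (circular at r2) = 3303.19 m/s, v_t2 = 2108.37 m/s
Step 6: dv2 = |3303.19 - 2108.37| = 1194.82 m/s
Step 7: Total delta-v = 1710.97 + 1194.82 = 2905.8 m/s

2905.8


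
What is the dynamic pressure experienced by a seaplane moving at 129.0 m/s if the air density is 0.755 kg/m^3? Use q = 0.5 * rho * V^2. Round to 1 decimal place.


Step 1: V^2 = 129.0^2 = 16641.0
Step 2: q = 0.5 * 0.755 * 16641.0
Step 3: q = 6282.0 Pa

6282.0


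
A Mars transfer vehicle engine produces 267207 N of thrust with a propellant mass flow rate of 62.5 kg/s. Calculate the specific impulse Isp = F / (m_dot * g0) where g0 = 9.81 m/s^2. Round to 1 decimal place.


Step 1: m_dot * g0 = 62.5 * 9.81 = 613.12
Step 2: Isp = 267207 / 613.12 = 435.8 s

435.8


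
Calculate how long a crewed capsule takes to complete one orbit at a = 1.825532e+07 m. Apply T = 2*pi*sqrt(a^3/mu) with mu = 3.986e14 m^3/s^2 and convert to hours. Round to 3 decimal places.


Step 1: a^3 / mu = 6.083708e+21 / 3.986e14 = 1.526269e+07
Step 2: sqrt(1.526269e+07) = 3906.7492 s
Step 3: T = 2*pi * 3906.7492 = 24546.83 s
Step 4: T in hours = 24546.83 / 3600 = 6.819 hours

6.819


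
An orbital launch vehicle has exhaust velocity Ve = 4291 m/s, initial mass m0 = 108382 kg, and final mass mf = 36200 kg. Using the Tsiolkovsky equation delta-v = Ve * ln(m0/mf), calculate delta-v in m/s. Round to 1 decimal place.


Step 1: Mass ratio m0/mf = 108382 / 36200 = 2.993978
Step 2: ln(2.993978) = 1.096603
Step 3: delta-v = 4291 * 1.096603 = 4705.5 m/s

4705.5


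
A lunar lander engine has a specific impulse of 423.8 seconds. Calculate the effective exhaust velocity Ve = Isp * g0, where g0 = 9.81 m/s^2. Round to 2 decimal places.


Step 1: Ve = Isp * g0 = 423.8 * 9.81
Step 2: Ve = 4157.48 m/s

4157.48


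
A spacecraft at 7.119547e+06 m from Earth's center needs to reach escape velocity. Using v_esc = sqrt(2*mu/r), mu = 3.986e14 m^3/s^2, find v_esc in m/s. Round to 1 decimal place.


Step 1: 2*mu/r = 2 * 3.986e14 / 7.119547e+06 = 111973416.2862
Step 2: v_esc = sqrt(111973416.2862) = 10581.7 m/s

10581.7


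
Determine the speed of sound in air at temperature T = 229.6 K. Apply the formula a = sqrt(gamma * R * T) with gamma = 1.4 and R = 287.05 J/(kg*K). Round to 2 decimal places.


Step 1: gamma * R * T = 1.4 * 287.05 * 229.6 = 92269.352
Step 2: a = sqrt(92269.352) = 303.76 m/s

303.76


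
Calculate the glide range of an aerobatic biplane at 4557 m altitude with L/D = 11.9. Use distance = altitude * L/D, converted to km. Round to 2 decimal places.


Step 1: Glide distance = altitude * L/D = 4557 * 11.9 = 54228.3 m
Step 2: Convert to km: 54228.3 / 1000 = 54.23 km

54.23


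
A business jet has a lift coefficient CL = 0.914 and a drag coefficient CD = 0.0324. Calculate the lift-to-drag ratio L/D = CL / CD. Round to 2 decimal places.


Step 1: L/D = CL / CD = 0.914 / 0.0324
Step 2: L/D = 28.21

28.21


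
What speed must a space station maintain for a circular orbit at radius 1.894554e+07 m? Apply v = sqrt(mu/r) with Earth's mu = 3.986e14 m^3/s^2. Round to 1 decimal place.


Step 1: mu / r = 3.986e14 / 1.894554e+07 = 21039252.5101
Step 2: v = sqrt(21039252.5101) = 4586.9 m/s

4586.9


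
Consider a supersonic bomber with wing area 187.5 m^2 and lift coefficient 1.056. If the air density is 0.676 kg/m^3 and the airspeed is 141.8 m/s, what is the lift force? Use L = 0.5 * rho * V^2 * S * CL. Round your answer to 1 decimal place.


Step 1: Calculate dynamic pressure q = 0.5 * 0.676 * 141.8^2 = 0.5 * 0.676 * 20107.24 = 6796.2471 Pa
Step 2: Multiply by wing area and lift coefficient: L = 6796.2471 * 187.5 * 1.056
Step 3: L = 1274296.335 * 1.056 = 1345656.9 N

1345656.9


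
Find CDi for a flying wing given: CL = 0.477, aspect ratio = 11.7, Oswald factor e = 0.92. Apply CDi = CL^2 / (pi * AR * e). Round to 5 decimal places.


Step 1: CL^2 = 0.477^2 = 0.227529
Step 2: pi * AR * e = 3.14159 * 11.7 * 0.92 = 33.816103
Step 3: CDi = 0.227529 / 33.816103 = 0.00673

0.00673


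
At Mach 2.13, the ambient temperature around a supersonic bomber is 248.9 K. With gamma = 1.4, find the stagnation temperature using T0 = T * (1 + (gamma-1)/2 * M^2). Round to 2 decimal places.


Step 1: (gamma-1)/2 = 0.2
Step 2: M^2 = 4.5369
Step 3: 1 + 0.2 * 4.5369 = 1.90738
Step 4: T0 = 248.9 * 1.90738 = 474.75 K

474.75


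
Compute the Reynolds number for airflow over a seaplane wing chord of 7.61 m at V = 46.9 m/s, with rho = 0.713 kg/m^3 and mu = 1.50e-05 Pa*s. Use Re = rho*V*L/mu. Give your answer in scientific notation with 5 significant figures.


Step 1: Numerator = rho * V * L = 0.713 * 46.9 * 7.61 = 254.476117
Step 2: Re = 254.476117 / 1.50e-05
Step 3: Re = 1.6965e+07

1.6965e+07


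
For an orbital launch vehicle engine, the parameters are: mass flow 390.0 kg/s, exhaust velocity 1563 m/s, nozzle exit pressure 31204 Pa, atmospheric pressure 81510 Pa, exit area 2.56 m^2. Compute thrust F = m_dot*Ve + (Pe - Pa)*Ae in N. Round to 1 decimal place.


Step 1: Momentum thrust = m_dot * Ve = 390.0 * 1563 = 609570.0 N
Step 2: Pressure thrust = (Pe - Pa) * Ae = (31204 - 81510) * 2.56 = -128783.36 N
Step 3: Total thrust F = 609570.0 + -128783.36 = 480786.6 N

480786.6


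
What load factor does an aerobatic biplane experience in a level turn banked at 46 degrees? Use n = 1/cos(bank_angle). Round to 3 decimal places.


Step 1: Convert 46 degrees to radians = 0.802851
Step 2: cos(46 deg) = 0.694658
Step 3: n = 1 / 0.694658 = 1.440

1.440


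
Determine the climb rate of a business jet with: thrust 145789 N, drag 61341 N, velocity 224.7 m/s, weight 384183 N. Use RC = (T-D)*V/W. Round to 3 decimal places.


Step 1: Excess thrust = T - D = 145789 - 61341 = 84448 N
Step 2: Excess power = 84448 * 224.7 = 18975465.6 W
Step 3: RC = 18975465.6 / 384183 = 49.392 m/s

49.392
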